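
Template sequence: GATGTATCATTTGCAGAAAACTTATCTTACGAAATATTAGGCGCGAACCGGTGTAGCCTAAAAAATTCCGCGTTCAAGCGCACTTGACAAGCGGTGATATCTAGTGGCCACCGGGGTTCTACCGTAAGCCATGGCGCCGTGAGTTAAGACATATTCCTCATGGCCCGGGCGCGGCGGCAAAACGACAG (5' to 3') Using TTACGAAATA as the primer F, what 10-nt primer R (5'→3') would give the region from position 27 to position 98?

5'-ATCACCGCTT-3'

The product's 3' end on the top strand is position 98.
The reverse primer anneals to the top strand over positions 89–98, i.e. to AAGCGGTGAT.
Its sequence written 5'→3' is the reverse complement: ATCACCGCTT.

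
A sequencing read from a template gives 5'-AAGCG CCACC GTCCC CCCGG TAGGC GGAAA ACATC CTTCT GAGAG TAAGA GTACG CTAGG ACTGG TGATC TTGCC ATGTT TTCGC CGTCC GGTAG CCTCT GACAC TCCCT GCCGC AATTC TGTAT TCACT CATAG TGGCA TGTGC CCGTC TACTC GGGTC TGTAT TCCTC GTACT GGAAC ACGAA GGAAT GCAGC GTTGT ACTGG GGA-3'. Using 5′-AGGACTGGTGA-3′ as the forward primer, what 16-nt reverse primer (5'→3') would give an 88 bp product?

The forward primer binds at positions 58–68, so an 88 bp product ends at position 58 + 88 − 1 = 145.
The reverse primer anneals to the top strand over positions 130–145, i.e. to TCATAGTGGCATGTGC.
Its sequence written 5'→3' is the reverse complement: GCACATGCCACTATGA.

5'-GCACATGCCACTATGA-3'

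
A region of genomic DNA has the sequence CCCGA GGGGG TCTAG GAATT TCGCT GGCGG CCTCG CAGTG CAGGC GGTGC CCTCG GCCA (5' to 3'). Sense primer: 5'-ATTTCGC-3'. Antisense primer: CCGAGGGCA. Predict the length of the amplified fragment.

The forward primer matches the template at positions 18–24.
Taking the reverse complement of CCGAGGGCA gives TGCCCTCGG, found at positions 48–56 on the template; the primer anneals here to the top strand with its 3' end pointing upstream.
Amplicon spans positions 18–56: 39 bp.

39 bp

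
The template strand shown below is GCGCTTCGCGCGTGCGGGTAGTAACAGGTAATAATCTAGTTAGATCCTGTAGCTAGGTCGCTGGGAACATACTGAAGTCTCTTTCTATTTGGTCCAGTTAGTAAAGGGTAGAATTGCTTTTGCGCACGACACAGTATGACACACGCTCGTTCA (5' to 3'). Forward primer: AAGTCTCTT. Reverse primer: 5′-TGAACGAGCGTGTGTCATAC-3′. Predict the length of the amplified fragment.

The forward primer matches the template at positions 75–83.
The reverse primer's reverse complement is GTATGACACACGCTCGTTCA, which matches the template at positions 134–153.
Amplicon spans positions 75–153: 79 bp.

79 bp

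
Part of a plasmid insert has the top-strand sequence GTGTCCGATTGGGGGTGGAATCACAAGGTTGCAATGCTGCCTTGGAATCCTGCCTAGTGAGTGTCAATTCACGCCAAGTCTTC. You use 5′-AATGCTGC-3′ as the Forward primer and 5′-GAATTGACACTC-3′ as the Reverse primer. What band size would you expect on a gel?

Scanning the template, AATGCTGC occurs at positions 33–40; this primer anneals to the bottom strand there with its 3' end pointing downstream.
Taking the reverse complement of GAATTGACACTC gives GAGTGTCAATTC, found at positions 59–70 on the template; the primer anneals here to the top strand with its 3' end pointing upstream.
Product length = (reverse-primer end) − (forward-primer start) + 1 = 70 − 33 + 1 = 38 bp.

38 bp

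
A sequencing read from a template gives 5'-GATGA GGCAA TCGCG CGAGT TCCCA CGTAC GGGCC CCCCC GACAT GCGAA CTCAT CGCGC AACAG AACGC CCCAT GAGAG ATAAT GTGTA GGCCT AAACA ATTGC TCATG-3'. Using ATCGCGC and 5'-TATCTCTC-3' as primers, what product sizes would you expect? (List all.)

The forward primer ATCGCGC matches the top strand at positions 10–16, 54–60.
The reverse primer's reverse complement is GAGAGATA, matching at positions 76–83.
Each forward site pairs with the reverse site to give a product ending at position 83: sizes 74, 30 bp.

74 bp, 30 bp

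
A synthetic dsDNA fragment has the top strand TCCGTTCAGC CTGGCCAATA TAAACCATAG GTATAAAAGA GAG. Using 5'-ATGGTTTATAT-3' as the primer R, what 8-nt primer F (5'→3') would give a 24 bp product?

The reverse primer's reverse complement ATATAAACCAT matches the template at positions 18–28, so the product ends at position 28.
A 24 bp product then starts at position 28 − 24 + 1 = 5.
The forward primer is identical to the top strand there: TTCAGCCT.

5'-TTCAGCCT-3'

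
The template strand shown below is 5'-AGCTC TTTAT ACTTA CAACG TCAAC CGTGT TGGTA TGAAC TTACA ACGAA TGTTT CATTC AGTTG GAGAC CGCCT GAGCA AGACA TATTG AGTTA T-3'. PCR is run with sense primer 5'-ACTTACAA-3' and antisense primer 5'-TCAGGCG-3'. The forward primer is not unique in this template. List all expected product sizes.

The forward primer ACTTACAA matches the top strand at positions 11–18, 39–46.
The reverse primer's reverse complement is CGCCTGA, matching at positions 71–77.
Each forward site pairs with the reverse site to give a product ending at position 77: sizes 67, 39 bp.

67 bp, 39 bp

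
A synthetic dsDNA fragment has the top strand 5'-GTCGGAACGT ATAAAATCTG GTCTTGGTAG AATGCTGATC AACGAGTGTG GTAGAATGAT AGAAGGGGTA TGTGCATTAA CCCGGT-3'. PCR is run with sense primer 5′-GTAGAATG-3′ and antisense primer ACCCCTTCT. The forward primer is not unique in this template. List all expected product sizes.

The forward primer GTAGAATG matches the top strand at positions 27–34, 51–58.
The reverse primer's reverse complement is AGAAGGGGT, matching at positions 61–69.
Each forward site pairs with the reverse site to give a product ending at position 69: sizes 43, 19 bp.

43 bp, 19 bp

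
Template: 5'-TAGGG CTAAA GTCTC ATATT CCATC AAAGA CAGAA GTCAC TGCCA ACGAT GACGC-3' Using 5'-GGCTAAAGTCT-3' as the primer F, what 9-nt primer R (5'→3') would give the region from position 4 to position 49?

The product's 3' end on the top strand is position 49.
The reverse primer anneals to the top strand over positions 41–49, i.e. to TGCCAACGA.
Its sequence written 5'→3' is the reverse complement: TCGTTGGCA.

5'-TCGTTGGCA-3'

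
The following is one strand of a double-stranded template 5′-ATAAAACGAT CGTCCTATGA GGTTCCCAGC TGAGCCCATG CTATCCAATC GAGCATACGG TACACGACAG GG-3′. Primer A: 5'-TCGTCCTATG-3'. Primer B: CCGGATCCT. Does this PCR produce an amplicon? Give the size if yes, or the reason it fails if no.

No product — primer B has no binding site in the template.

Primer B (CCGGATCCT) does not match the top strand, and its reverse complement AGGATCCGG does not match either.
With no annealing site for primer B, no amplification occurs.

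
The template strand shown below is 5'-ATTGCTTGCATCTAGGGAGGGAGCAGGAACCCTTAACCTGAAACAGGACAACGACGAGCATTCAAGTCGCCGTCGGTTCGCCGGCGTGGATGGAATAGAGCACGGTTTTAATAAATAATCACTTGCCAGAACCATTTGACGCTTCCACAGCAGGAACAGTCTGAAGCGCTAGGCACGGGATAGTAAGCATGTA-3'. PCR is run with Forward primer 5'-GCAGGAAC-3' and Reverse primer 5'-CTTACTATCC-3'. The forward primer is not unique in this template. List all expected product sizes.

The forward primer GCAGGAAC matches the top strand at positions 23–30, 150–157.
The reverse primer's reverse complement is GGATAGTAAG, matching at positions 178–187.
Each forward site pairs with the reverse site to give a product ending at position 187: sizes 165, 38 bp.

165 bp, 38 bp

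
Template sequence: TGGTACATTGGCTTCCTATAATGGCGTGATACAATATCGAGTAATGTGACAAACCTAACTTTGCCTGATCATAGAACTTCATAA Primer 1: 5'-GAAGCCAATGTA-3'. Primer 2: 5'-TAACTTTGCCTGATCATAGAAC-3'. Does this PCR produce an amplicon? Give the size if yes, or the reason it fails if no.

Primer 1 (GAAGCCAATGTA) has reverse complement TACATTGGCTTC, which matches the top strand at positions 4–15; primer 1 anneals to the top strand there with its 3' end pointing upstream toward position 4.
Primer 2 (TAACTTTGCCTGATCATAGAAC) matches the top strand directly at positions 56–77; it anneals to the bottom strand with its 3' end pointing downstream toward position 77.
The 3' ends diverge (primer 1 extends toward position 1, primer 2 toward position 84), so the primers never converge on a shared product.

No product — the primers' 3' ends point away from each other.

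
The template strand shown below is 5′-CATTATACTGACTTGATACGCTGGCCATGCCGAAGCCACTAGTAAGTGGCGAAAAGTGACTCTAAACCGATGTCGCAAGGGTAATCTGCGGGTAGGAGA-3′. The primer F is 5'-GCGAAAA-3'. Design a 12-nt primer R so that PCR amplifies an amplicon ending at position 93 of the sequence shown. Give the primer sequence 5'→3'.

5'-ACCCGCAGATTA-3'

The forward primer binds at positions 49–55; the product's 3' end on the top strand is position 93.
The reverse primer anneals to the top strand over positions 82–93, i.e. to TAATCTGCGGGT.
Its sequence written 5'→3' is the reverse complement: ACCCGCAGATTA.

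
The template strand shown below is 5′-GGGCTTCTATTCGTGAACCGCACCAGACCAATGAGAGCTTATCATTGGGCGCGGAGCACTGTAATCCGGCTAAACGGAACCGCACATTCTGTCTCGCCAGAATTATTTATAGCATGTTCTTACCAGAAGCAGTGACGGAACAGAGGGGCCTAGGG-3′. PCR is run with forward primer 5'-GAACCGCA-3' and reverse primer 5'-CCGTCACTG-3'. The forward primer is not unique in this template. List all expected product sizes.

124 bp, 62 bp

The forward primer GAACCGCA matches the top strand at positions 15–22, 77–84.
The reverse primer's reverse complement is CAGTGACGG, matching at positions 130–138.
Each forward site pairs with the reverse site to give a product ending at position 138: sizes 124, 62 bp.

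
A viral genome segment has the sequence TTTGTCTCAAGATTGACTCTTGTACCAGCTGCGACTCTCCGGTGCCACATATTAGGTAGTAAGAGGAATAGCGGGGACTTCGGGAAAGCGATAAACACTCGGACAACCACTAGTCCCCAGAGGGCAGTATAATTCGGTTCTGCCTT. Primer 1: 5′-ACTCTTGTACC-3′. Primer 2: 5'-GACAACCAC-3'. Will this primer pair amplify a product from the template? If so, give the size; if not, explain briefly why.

No product — both primers anneal to the same strand and extend in the same direction.

Primer 1 (ACTCTTGTACC) matches the top strand at positions 16–26 (3' end points downstream).
Primer 2 (GACAACCAC) also matches the top strand directly, at positions 102–110 — its reverse complement GTGGTTGTC is not present.
Both primers anneal to the bottom strand with 3' ends pointing the same way, so neither can prime synthesis back toward the other.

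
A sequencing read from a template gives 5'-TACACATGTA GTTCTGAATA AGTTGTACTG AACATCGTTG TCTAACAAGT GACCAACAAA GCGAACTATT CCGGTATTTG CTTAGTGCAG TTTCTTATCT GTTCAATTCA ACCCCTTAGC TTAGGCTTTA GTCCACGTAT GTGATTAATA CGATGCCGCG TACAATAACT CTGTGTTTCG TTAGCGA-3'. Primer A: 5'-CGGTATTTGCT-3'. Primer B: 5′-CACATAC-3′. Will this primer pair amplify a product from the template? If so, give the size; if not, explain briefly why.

Yes — a 72 bp product.

Primer A (CGGTATTTGCT) matches the top strand at positions 72–82; it acts as a forward primer.
Primer B's reverse complement is GTATGTG, matching the top strand at positions 137–143; it acts as a reverse primer.
The 3' ends face each other across positions 72–143, giving a 72 bp product.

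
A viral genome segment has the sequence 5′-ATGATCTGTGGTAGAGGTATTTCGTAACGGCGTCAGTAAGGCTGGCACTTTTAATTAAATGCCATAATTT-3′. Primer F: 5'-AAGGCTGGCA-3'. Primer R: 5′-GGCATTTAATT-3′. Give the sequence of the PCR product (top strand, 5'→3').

The forward primer matches the template at positions 38–47.
Reverse complement of the reverse primer: AATTAAATGCC. This occurs on the top strand at positions 53–63.
The product is the template from position 38 through 63 (26 bp).

5'-AAGGCTGGCACTTTTAATTAAATGCC-3'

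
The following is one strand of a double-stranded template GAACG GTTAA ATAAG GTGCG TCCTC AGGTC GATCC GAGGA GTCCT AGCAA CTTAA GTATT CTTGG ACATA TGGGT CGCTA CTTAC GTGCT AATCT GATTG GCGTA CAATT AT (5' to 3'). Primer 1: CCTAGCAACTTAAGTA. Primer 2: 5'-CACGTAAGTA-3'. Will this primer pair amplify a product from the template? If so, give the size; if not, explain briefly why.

Primer 1 (CCTAGCAACTTAAGTA) matches the top strand at positions 43–58; it acts as a forward primer.
Primer 2's reverse complement is TACTTACGTG, matching the top strand at positions 79–88; it acts as a reverse primer.
The 3' ends face each other across positions 43–88, giving a 46 bp product.

Yes — a 46 bp product.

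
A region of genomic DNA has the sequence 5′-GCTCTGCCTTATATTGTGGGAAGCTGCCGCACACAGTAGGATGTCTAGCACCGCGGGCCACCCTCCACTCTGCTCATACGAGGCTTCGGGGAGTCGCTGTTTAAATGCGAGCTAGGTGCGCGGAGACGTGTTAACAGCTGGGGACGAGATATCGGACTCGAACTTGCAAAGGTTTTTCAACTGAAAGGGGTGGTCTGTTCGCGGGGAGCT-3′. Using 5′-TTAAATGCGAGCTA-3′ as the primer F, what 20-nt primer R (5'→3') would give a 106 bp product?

5'-CCCCGCGAACAGACCACCCC-3'

The forward primer binds at positions 101–114, so a 106 bp product ends at position 101 + 106 − 1 = 206.
The reverse primer anneals to the top strand over positions 187–206, i.e. to GGGGTGGTCTGTTCGCGGGG.
Its sequence written 5'→3' is the reverse complement: CCCCGCGAACAGACCACCCC.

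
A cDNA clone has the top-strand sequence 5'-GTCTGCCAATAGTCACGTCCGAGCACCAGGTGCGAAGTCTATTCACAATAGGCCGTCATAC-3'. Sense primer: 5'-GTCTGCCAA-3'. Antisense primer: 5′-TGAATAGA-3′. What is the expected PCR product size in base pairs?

Forward primer GTCTGCCAA is found on the top strand at positions 1–9.
Taking the reverse complement of TGAATAGA gives TCTATTCA, found at positions 38–45 on the template; the primer anneals here to the top strand with its 3' end pointing upstream.
Amplicon spans positions 1–45: 45 bp.

45 bp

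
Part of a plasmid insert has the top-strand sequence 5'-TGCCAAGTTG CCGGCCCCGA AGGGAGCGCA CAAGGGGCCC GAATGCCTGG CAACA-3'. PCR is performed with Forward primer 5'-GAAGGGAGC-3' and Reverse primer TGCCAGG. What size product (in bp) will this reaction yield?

34 bp

The forward primer matches the template at positions 19–27.
Taking the reverse complement of TGCCAGG gives CCTGGCA, found at positions 46–52 on the template; the primer anneals here to the top strand with its 3' end pointing upstream.
Product length = (reverse-primer end) − (forward-primer start) + 1 = 52 − 19 + 1 = 34 bp.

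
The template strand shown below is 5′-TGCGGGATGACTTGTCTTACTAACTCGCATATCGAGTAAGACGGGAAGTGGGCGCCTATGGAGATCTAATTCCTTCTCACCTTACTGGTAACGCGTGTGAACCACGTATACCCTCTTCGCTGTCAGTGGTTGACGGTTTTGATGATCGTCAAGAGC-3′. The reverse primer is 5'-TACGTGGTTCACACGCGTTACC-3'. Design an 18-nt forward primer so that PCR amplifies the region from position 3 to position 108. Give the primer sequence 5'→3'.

5'-CGGGATGACTTGTCTTAC-3'

The reverse primer's reverse complement GGTAACGCGTGTGAACCACGTA matches the template at positions 87–108; the product starts at position 3.
The forward primer is identical to the top strand over positions 3–20: CGGGATGACTTGTCTTAC.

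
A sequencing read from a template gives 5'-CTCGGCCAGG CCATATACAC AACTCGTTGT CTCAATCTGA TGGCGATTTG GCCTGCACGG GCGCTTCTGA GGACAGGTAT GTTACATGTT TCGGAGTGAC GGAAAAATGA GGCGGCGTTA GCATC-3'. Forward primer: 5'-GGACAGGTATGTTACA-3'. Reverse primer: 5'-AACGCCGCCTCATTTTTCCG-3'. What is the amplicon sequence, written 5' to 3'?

The forward primer matches the template at positions 71–86.
Taking the reverse complement of AACGCCGCCTCATTTTTCCG gives CGGAAAAATGAGGCGGCGTT, found at positions 100–119 on the template; the primer anneals here to the top strand with its 3' end pointing upstream.
The product is the template from position 71 through 119 (49 bp).

5'-GGACAGGTATGTTACATGTTTCGGAGTGACGGAAAAATGAGGCGGCGTT-3'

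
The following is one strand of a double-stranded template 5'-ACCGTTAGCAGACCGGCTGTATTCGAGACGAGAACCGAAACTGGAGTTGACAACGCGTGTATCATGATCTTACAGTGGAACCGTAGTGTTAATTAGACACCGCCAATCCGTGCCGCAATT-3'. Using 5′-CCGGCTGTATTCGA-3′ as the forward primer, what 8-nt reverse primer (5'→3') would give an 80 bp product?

5'-TTAACACT-3'

The forward primer binds at positions 13–26, so an 80 bp product ends at position 13 + 80 − 1 = 92.
The reverse primer anneals to the top strand over positions 85–92, i.e. to AGTGTTAA.
Its sequence written 5'→3' is the reverse complement: TTAACACT.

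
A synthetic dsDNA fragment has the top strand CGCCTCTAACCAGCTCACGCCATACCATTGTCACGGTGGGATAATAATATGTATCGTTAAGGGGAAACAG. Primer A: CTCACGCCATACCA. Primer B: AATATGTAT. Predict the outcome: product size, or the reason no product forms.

No product — both primers anneal to the same strand and extend in the same direction.

Primer A (CTCACGCCATACCA) matches the top strand at positions 14–27 (3' end points downstream).
Primer B (AATATGTAT) also matches the top strand directly, at positions 46–54 — its reverse complement ATACATATT is not present.
Both primers anneal to the bottom strand with 3' ends pointing the same way, so neither can prime synthesis back toward the other.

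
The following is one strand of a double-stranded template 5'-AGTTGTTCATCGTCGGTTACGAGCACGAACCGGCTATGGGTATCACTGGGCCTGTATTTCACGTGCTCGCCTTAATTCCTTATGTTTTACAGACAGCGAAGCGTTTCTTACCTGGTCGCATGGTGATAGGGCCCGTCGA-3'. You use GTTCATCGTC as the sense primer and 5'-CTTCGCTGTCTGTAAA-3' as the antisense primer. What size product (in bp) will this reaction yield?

Scanning the template, GTTCATCGTC occurs at positions 5–14; this primer anneals to the bottom strand there with its 3' end pointing downstream.
Reverse complement of the reverse primer: TTTACAGACAGCGAAG. This occurs on the top strand at positions 86–101.
Product length = (reverse-primer end) − (forward-primer start) + 1 = 101 − 5 + 1 = 97 bp.

97 bp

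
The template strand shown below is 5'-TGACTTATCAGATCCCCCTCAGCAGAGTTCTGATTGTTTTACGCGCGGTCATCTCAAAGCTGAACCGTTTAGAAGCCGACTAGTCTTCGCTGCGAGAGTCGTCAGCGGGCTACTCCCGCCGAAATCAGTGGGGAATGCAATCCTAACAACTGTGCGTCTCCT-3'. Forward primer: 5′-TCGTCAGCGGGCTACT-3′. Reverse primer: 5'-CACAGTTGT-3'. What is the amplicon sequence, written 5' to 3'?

5'-TCGTCAGCGGGCTACTCCCGCCGAAATCAGTGGGGAATGCAATCCTAACAACTGTG-3'

Forward primer TCGTCAGCGGGCTACT is found on the top strand at positions 99–114.
Taking the reverse complement of CACAGTTGT gives ACAACTGTG, found at positions 146–154 on the template; the primer anneals here to the top strand with its 3' end pointing upstream.
The product is the template from position 99 through 154 (56 bp).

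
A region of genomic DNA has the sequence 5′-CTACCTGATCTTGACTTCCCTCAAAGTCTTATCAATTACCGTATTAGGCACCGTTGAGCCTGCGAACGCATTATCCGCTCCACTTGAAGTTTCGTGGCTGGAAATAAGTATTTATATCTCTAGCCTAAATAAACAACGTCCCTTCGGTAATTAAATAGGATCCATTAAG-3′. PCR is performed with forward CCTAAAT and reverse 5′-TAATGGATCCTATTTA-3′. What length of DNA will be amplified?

Forward primer CCTAAAT is found on the top strand at positions 124–130.
Reverse complement of the reverse primer: TAAATAGGATCCATTA. This occurs on the top strand at positions 152–167.
Product length = (reverse-primer end) − (forward-primer start) + 1 = 167 − 124 + 1 = 44 bp.

44 bp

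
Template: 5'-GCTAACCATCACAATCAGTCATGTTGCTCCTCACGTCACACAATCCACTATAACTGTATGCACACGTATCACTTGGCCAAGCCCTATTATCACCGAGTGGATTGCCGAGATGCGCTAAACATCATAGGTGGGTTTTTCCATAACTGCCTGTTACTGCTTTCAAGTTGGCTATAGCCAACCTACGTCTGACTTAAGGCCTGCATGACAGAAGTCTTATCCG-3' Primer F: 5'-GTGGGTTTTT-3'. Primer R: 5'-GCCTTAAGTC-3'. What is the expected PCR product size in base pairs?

70 bp

The forward primer matches the template at positions 128–137.
Taking the reverse complement of GCCTTAAGTC gives GACTTAAGGC, found at positions 188–197 on the template; the primer anneals here to the top strand with its 3' end pointing upstream.
Product length = (reverse-primer end) − (forward-primer start) + 1 = 197 − 128 + 1 = 70 bp.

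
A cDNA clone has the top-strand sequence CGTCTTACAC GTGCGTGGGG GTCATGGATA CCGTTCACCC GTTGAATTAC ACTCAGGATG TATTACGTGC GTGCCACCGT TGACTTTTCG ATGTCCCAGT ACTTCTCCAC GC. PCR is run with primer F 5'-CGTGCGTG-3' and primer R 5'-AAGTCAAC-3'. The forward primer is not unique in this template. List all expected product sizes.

The forward primer CGTGCGTG matches the top strand at positions 10–17, 66–73.
The reverse primer's reverse complement is GTTGACTT, matching at positions 79–86.
Each forward site pairs with the reverse site to give a product ending at position 86: sizes 77, 21 bp.

77 bp, 21 bp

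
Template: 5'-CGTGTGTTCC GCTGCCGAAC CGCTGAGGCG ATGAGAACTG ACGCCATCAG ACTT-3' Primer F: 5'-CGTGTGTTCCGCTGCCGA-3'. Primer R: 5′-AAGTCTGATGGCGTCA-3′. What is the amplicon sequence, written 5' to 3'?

Forward primer CGTGTGTTCCGCTGCCGA is found on the top strand at positions 1–18.
Taking the reverse complement of AAGTCTGATGGCGTCA gives TGACGCCATCAGACTT, found at positions 39–54 on the template; the primer anneals here to the top strand with its 3' end pointing upstream.
The product is the template from position 1 through 54 (54 bp).

5'-CGTGTGTTCCGCTGCCGAACCGCTGAGGCGATGAGAACTGACGCCATCAGACTT-3'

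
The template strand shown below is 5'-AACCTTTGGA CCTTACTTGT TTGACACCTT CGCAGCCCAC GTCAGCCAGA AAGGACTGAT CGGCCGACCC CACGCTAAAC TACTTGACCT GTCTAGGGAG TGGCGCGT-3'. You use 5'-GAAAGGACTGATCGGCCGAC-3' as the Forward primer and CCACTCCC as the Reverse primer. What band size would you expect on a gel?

55 bp

Scanning the template, GAAAGGACTGATCGGCCGAC occurs at positions 49–68; this primer anneals to the bottom strand there with its 3' end pointing downstream.
Reverse complement of the reverse primer: GGGAGTGG. This occurs on the top strand at positions 96–103.
Amplicon spans positions 49–103: 55 bp.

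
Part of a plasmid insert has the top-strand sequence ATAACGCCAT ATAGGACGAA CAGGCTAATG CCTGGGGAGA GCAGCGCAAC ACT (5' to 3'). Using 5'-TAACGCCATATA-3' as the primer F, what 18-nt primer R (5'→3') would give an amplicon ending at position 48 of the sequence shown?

5'-TGCGCTGCTCTCCCCAGG-3'

The forward primer binds at positions 2–13; the product's 3' end on the top strand is position 48.
The reverse primer anneals to the top strand over positions 31–48, i.e. to CCTGGGGAGAGCAGCGCA.
Its sequence written 5'→3' is the reverse complement: TGCGCTGCTCTCCCCAGG.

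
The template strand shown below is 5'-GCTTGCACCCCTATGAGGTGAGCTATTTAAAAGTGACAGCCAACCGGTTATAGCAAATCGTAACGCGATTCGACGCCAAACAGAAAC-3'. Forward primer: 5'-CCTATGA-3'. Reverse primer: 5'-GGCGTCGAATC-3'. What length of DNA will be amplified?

68 bp

Forward primer CCTATGA is found on the top strand at positions 10–16.
The reverse primer's reverse complement is GATTCGACGCC, which matches the template at positions 67–77.
The product runs from position 10 to position 77, so its length is 77 − 10 + 1 = 68 bp.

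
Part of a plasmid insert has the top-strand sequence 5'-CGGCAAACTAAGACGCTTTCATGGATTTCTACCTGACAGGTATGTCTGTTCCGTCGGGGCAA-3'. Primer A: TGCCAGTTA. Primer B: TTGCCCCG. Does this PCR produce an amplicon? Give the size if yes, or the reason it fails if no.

Primer A (TGCCAGTTA) does not match the top strand, and its reverse complement TAACTGGCA does not match either.
With no annealing site for primer A, no amplification occurs.

No product — primer A has no binding site in the template.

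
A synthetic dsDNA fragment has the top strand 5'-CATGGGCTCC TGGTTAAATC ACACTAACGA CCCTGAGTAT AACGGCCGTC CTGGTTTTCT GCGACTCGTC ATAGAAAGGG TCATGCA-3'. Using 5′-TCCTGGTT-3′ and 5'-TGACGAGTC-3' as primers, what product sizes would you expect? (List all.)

The forward primer TCCTGGTT matches the top strand at positions 8–15, 49–56.
The reverse primer's reverse complement is GACTCGTCA, matching at positions 63–71.
Each forward site pairs with the reverse site to give a product ending at position 71: sizes 64, 23 bp.

64 bp, 23 bp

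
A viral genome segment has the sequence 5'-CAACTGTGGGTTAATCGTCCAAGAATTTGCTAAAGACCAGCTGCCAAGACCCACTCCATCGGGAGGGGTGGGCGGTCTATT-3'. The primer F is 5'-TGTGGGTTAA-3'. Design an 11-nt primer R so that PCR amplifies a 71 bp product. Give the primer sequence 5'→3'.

The forward primer binds at positions 5–14, so a 71 bp product ends at position 5 + 71 − 1 = 75.
The reverse primer anneals to the top strand over positions 65–75, i.e. to GGGGTGGGCGG.
Its sequence written 5'→3' is the reverse complement: CCGCCCACCCC.

5'-CCGCCCACCCC-3'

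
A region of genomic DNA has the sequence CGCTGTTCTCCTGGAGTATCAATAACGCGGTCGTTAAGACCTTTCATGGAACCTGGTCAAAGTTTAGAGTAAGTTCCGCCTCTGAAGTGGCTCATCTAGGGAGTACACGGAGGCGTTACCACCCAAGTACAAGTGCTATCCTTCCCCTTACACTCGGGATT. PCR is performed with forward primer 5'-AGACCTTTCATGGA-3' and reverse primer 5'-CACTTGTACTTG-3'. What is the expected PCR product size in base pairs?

99 bp

Scanning the template, AGACCTTTCATGGA occurs at positions 37–50; this primer anneals to the bottom strand there with its 3' end pointing downstream.
Reverse complement of the reverse primer: CAAGTACAAGTG. This occurs on the top strand at positions 124–135.
Amplicon spans positions 37–135: 99 bp.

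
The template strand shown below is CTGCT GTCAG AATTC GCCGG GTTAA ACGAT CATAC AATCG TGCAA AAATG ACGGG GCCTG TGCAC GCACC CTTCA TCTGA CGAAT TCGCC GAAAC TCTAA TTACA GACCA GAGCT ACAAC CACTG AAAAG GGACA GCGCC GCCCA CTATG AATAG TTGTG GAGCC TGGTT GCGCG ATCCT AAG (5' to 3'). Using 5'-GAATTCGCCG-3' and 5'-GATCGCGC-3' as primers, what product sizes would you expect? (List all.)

169 bp, 97 bp

The forward primer GAATTCGCCG matches the top strand at positions 10–19, 82–91.
The reverse primer's reverse complement is GCGCGATC, matching at positions 171–178.
Each forward site pairs with the reverse site to give a product ending at position 178: sizes 169, 97 bp.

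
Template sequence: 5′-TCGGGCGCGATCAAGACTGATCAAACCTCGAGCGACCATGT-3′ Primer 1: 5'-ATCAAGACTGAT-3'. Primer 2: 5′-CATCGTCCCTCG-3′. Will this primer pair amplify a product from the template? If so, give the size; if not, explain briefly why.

Primer 2 (CATCGTCCCTCG) does not match the top strand, and its reverse complement CGAGGGACGATG does not match either.
With no annealing site for primer 2, no amplification occurs.

No product — primer 2 has no binding site in the template.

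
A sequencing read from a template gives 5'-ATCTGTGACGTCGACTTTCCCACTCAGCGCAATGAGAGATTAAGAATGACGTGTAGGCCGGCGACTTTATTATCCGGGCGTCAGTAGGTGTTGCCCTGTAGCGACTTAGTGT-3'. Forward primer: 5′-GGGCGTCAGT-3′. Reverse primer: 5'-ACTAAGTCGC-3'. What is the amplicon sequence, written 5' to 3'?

Forward primer GGGCGTCAGT is found on the top strand at positions 76–85.
Reverse complement of the reverse primer: GCGACTTAGT. This occurs on the top strand at positions 101–110.
The product is the template from position 76 through 110 (35 bp).

5'-GGGCGTCAGTAGGTGTTGCCCTGTAGCGACTTAGT-3'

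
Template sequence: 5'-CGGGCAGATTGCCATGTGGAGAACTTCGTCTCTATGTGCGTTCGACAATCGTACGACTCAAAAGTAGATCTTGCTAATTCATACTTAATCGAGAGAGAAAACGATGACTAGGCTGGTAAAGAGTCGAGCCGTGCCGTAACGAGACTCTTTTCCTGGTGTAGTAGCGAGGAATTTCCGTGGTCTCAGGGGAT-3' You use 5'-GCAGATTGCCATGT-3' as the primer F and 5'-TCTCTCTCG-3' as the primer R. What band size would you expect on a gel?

95 bp

The forward primer matches the template at positions 4–17.
Reverse complement of the reverse primer: CGAGAGAGA. This occurs on the top strand at positions 90–98.
Product length = (reverse-primer end) − (forward-primer start) + 1 = 98 − 4 + 1 = 95 bp.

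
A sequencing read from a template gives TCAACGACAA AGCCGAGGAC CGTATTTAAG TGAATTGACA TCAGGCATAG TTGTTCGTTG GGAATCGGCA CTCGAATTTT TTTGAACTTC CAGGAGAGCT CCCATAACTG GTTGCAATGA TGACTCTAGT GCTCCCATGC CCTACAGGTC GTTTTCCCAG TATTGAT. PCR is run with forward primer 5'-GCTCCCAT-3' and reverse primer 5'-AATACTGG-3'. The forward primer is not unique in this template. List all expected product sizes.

The forward primer GCTCCCAT matches the top strand at positions 98–105, 131–138.
The reverse primer's reverse complement is CCAGTATT, matching at positions 157–164.
Each forward site pairs with the reverse site to give a product ending at position 164: sizes 67, 34 bp.

67 bp, 34 bp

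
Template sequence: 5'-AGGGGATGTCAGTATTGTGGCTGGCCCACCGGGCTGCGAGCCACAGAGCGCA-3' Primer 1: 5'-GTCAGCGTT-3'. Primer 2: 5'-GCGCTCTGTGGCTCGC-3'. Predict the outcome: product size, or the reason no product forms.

Primer 1 (GTCAGCGTT) does not match the top strand, and its reverse complement AACGCTGAC does not match either.
With no annealing site for primer 1, no amplification occurs.

No product — primer 1 has no binding site in the template.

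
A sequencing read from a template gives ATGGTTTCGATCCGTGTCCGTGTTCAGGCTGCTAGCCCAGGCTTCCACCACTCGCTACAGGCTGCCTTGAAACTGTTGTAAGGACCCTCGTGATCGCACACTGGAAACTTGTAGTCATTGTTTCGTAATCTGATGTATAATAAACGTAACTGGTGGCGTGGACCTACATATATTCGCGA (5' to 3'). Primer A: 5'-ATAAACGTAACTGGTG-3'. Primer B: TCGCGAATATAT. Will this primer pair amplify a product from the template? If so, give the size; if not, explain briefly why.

Primer A (ATAAACGTAACTGGTG) matches the top strand at positions 140–155; it acts as a forward primer.
Primer B's reverse complement is ATATATTCGCGA, matching the top strand at positions 168–179; it acts as a reverse primer.
The 3' ends face each other across positions 140–179, giving a 40 bp product.

Yes — a 40 bp product.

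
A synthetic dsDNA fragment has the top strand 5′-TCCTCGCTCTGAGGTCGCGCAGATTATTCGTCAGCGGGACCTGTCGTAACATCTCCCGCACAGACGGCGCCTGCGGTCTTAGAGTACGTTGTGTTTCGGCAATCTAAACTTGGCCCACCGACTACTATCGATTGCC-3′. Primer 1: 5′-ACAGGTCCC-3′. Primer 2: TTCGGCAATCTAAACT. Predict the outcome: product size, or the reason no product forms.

Primer 1 (ACAGGTCCC) has reverse complement GGGACCTGT, which matches the top strand at positions 36–44; primer 1 anneals to the top strand there with its 3' end pointing upstream toward position 36.
Primer 2 (TTCGGCAATCTAAACT) matches the top strand directly at positions 95–110; it anneals to the bottom strand with its 3' end pointing downstream toward position 110.
The 3' ends diverge (primer 1 extends toward position 1, primer 2 toward position 136), so the primers never converge on a shared product.

No product — the primers' 3' ends point away from each other.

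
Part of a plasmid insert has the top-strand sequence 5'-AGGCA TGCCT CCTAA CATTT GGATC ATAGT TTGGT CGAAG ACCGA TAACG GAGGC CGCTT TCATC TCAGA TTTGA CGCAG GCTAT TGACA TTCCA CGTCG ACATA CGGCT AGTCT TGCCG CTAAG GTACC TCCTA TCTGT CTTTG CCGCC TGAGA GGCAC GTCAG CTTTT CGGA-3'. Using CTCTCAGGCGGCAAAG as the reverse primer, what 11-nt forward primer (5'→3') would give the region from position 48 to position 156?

5'-ACGGAGGCCGC-3'

The reverse primer's reverse complement CTTTGCCGCCTGAGAG matches the template at positions 141–156; the product starts at position 48.
The forward primer is identical to the top strand over positions 48–58: ACGGAGGCCGC.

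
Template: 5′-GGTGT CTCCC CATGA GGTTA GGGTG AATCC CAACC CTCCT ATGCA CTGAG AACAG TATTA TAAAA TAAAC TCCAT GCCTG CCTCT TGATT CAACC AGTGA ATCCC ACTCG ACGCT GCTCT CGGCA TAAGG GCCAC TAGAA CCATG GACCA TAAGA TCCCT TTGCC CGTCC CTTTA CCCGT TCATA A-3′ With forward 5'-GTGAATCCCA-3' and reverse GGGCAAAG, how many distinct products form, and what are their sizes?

The forward primer GTGAATCCCA matches the top strand at positions 23–32, 97–106.
The reverse primer's reverse complement is CTTTGCCC, matching at positions 159–166.
Each forward site pairs with the reverse site to give a product ending at position 166: sizes 144, 70 bp.

Two products: 144 bp, 70 bp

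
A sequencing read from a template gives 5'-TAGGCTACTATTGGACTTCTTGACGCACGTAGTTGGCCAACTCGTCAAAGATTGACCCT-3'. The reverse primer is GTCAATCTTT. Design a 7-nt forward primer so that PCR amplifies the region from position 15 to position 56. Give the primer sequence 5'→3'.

The reverse primer's reverse complement AAAGATTGAC matches the template at positions 47–56; the product starts at position 15.
The forward primer is identical to the top strand over positions 15–21: ACTTCTT.

5'-ACTTCTT-3'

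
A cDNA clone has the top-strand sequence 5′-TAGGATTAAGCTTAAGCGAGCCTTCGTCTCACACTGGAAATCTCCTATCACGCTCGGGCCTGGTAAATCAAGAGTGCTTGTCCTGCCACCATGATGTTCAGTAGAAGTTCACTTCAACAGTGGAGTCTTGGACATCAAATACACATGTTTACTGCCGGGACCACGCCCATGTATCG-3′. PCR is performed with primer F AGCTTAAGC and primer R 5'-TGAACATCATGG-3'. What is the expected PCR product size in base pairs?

92 bp

The forward primer matches the template at positions 9–17.
Taking the reverse complement of TGAACATCATGG gives CCATGATGTTCA, found at positions 89–100 on the template; the primer anneals here to the top strand with its 3' end pointing upstream.
Product length = (reverse-primer end) − (forward-primer start) + 1 = 100 − 9 + 1 = 92 bp.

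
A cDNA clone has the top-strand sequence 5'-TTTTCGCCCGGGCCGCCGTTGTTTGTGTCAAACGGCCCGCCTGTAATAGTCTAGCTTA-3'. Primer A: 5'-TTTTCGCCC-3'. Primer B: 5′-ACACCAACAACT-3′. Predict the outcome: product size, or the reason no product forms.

No product — primer B has no binding site in the template.

Primer B (ACACCAACAACT) does not match the top strand, and its reverse complement AGTTGTTGGTGT does not match either.
With no annealing site for primer B, no amplification occurs.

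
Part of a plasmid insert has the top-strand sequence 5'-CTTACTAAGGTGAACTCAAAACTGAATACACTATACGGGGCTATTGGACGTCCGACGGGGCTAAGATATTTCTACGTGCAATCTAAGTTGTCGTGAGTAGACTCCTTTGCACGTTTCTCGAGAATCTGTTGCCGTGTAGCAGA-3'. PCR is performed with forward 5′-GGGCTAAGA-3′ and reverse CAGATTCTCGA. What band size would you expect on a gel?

71 bp

Scanning the template, GGGCTAAGA occurs at positions 58–66; this primer anneals to the bottom strand there with its 3' end pointing downstream.
Reverse complement of the reverse primer: TCGAGAATCTG. This occurs on the top strand at positions 118–128.
Product length = (reverse-primer end) − (forward-primer start) + 1 = 128 − 58 + 1 = 71 bp.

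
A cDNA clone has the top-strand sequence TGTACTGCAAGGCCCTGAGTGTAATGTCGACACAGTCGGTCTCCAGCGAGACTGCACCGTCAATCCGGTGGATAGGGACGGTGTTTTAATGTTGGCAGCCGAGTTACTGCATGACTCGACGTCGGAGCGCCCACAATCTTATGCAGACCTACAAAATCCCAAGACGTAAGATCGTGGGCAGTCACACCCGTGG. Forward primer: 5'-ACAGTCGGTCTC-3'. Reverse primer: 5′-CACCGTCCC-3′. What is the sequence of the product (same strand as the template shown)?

Scanning the template, ACAGTCGGTCTC occurs at positions 32–43; this primer anneals to the bottom strand there with its 3' end pointing downstream.
Taking the reverse complement of CACCGTCCC gives GGGACGGTG, found at positions 75–83 on the template; the primer anneals here to the top strand with its 3' end pointing upstream.
The product is the template from position 32 through 83 (52 bp).

5'-ACAGTCGGTCTCCAGCGAGACTGCACCGTCAATCCGGTGGATAGGGACGGTG-3'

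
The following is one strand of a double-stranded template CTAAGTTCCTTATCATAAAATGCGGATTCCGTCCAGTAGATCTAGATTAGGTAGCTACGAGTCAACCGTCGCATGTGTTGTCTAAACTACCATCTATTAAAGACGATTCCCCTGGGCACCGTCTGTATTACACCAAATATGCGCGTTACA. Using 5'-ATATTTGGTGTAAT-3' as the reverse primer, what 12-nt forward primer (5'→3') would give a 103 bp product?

The reverse primer's reverse complement ATTACACCAAATAT matches the template at positions 127–140, so the product ends at position 140.
A 103 bp product then starts at position 140 − 103 + 1 = 38.
The forward primer is identical to the top strand there: AGATCTAGATTA.

5'-AGATCTAGATTA-3'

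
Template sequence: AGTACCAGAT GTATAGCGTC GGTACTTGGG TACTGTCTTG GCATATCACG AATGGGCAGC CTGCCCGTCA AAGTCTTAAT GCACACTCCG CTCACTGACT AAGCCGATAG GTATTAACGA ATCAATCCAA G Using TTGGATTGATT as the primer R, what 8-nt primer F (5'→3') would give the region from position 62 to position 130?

The reverse primer's reverse complement AATCAATCCAA matches the template at positions 120–130; the product starts at position 62.
The forward primer is identical to the top strand over positions 62–69: TGCCCGTC.

5'-TGCCCGTC-3'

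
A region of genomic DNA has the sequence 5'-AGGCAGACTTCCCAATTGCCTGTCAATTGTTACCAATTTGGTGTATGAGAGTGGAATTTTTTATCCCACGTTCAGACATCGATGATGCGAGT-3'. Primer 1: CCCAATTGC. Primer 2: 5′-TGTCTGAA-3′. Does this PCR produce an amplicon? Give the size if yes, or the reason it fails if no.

Yes — a 68 bp product.

Primer 1 (CCCAATTGC) matches the top strand at positions 11–19; it acts as a forward primer.
Primer 2's reverse complement is TTCAGACA, matching the top strand at positions 71–78; it acts as a reverse primer.
The 3' ends face each other across positions 11–78, giving a 68 bp product.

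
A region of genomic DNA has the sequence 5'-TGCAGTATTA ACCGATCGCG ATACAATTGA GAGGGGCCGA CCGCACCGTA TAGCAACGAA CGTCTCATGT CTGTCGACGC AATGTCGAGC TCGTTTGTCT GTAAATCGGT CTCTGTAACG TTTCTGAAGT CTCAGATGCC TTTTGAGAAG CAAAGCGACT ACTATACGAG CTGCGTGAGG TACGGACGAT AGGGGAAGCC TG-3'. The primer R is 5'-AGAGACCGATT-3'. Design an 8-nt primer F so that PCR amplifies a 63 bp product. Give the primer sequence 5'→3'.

The reverse primer's reverse complement AATCGGTCTCT matches the template at positions 104–114, so the product ends at position 114.
A 63 bp product then starts at position 114 − 63 + 1 = 52.
The forward primer is identical to the top strand there: AGCAACGA.

5'-AGCAACGA-3'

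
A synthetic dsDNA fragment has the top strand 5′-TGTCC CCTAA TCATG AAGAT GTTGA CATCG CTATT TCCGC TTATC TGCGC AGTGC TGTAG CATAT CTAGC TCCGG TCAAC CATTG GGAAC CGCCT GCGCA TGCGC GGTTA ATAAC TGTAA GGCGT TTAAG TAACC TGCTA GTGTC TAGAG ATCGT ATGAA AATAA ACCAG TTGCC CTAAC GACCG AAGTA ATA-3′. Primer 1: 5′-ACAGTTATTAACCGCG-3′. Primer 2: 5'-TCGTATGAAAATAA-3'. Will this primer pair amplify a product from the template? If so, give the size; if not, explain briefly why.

No product — the primers' 3' ends point away from each other.

Primer 1 (ACAGTTATTAACCGCG) has reverse complement CGCGGTTAATAACTGT, which matches the top strand at positions 103–118; primer 1 anneals to the top strand there with its 3' end pointing upstream toward position 103.
Primer 2 (TCGTATGAAAATAA) matches the top strand directly at positions 152–165; it anneals to the bottom strand with its 3' end pointing downstream toward position 165.
The 3' ends diverge (primer 1 extends toward position 1, primer 2 toward position 193), so the primers never converge on a shared product.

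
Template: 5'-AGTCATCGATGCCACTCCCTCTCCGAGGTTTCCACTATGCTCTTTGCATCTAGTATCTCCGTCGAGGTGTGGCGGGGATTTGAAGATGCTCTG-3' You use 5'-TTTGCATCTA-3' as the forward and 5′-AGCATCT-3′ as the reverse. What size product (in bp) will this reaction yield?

Scanning the template, TTTGCATCTA occurs at positions 43–52; this primer anneals to the bottom strand there with its 3' end pointing downstream.
The reverse primer's reverse complement is AGATGCT, which matches the template at positions 84–90.
Amplicon spans positions 43–90: 48 bp.

48 bp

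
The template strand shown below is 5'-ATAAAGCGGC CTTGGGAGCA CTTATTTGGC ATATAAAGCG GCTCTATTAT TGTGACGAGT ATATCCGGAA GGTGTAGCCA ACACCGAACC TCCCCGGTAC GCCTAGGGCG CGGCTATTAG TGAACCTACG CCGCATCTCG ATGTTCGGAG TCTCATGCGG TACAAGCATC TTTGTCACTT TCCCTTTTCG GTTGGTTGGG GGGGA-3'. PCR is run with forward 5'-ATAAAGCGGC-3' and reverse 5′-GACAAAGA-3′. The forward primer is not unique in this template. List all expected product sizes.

The forward primer ATAAAGCGGC matches the top strand at positions 1–10, 33–42.
The reverse primer's reverse complement is TCTTTGTC, matching at positions 169–176.
Each forward site pairs with the reverse site to give a product ending at position 176: sizes 176, 144 bp.

176 bp, 144 bp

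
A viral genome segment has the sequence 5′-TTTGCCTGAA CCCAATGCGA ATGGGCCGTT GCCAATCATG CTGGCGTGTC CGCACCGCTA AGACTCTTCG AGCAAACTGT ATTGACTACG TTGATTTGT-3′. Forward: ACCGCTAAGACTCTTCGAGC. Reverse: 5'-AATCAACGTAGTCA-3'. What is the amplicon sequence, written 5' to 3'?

5'-ACCGCTAAGACTCTTCGAGCAAACTGTATTGACTACGTTGATT-3'

Scanning the template, ACCGCTAAGACTCTTCGAGC occurs at positions 54–73; this primer anneals to the bottom strand there with its 3' end pointing downstream.
Reverse complement of the reverse primer: TGACTACGTTGATT. This occurs on the top strand at positions 83–96.
The product is the template from position 54 through 96 (43 bp).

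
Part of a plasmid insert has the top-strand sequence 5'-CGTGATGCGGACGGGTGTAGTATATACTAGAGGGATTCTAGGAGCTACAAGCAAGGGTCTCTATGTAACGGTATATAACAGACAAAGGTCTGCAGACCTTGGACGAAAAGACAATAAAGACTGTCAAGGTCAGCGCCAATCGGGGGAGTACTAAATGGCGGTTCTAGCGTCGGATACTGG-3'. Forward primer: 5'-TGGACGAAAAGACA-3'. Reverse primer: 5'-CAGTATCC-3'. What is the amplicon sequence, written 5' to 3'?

The forward primer matches the template at positions 100–113.
The reverse primer's reverse complement is GGATACTG, which matches the template at positions 172–179.
The product is the template from position 100 through 179 (80 bp).

5'-TGGACGAAAAGACAATAAAGACTGTCAAGGTCAGCGCCAATCGGGGGAGTACTAAATGGCGGTTCTAGCGTCGGATACTG-3'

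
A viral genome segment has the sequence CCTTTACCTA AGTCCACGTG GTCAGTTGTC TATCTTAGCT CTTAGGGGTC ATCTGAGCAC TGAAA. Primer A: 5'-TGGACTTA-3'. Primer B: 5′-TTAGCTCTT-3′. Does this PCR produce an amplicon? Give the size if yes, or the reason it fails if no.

Primer A (TGGACTTA) has reverse complement TAAGTCCA, which matches the top strand at positions 9–16; primer A anneals to the top strand there with its 3' end pointing upstream toward position 9.
Primer B (TTAGCTCTT) matches the top strand directly at positions 35–43; it anneals to the bottom strand with its 3' end pointing downstream toward position 43.
The 3' ends diverge (primer A extends toward position 1, primer B toward position 65), so the primers never converge on a shared product.

No product — the primers' 3' ends point away from each other.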